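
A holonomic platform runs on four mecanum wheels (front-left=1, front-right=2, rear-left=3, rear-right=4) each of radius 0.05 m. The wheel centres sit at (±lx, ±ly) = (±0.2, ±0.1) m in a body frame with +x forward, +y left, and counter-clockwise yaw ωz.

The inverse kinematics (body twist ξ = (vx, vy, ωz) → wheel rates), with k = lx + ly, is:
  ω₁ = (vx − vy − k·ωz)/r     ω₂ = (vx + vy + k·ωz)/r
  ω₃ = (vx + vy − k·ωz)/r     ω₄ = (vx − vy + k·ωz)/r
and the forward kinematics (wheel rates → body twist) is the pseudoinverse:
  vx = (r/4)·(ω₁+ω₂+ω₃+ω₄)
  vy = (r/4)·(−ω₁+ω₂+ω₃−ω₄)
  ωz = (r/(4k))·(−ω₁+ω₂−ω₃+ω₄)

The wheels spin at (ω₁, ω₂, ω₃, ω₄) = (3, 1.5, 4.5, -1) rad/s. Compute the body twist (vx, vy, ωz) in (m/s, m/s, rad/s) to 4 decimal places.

k = lx + ly = 0.2 + 0.1 = 0.3000
ω₁+ω₂+ω₃+ω₄ = 8.0000  →  vx = (0.05/4)·8.0000 = 0.1000
−ω₁+ω₂+ω₃−ω₄ = 4.0000  →  vy = (0.05/4)·4.0000 = 0.0500
−ω₁+ω₂−ω₃+ω₄ = -7.0000  →  ωz = (0.05/1.2000)·-7.0000 = -0.2917

(0.1000, 0.0500, -0.2917)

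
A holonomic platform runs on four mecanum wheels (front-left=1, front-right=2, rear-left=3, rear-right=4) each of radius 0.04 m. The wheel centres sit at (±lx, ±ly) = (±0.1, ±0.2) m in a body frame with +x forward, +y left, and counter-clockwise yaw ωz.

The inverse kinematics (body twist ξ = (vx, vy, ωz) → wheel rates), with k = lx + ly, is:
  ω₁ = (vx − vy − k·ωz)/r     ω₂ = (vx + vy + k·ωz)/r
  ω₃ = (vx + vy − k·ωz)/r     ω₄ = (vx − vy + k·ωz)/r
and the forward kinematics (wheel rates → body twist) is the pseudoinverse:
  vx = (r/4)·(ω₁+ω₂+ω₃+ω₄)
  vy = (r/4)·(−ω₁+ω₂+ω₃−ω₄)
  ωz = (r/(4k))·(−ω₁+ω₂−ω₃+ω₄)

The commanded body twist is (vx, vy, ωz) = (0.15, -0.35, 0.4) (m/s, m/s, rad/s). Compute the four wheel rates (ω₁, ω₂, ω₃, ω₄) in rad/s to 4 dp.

k = lx + ly = 0.1 + 0.2 = 0.3000;  k·ωz = 0.3000·0.4 = 0.1200
ω₁ (FL) = (vx − vy − k·ωz)/r = 0.3800/0.04 = 9.5000
ω₂ (FR) = (vx + vy + k·ωz)/r = -0.0800/0.04 = -2.0000
ω₃ (RL) = (vx + vy − k·ωz)/r = -0.3200/0.04 = -8.0000
ω₄ (RR) = (vx − vy + k·ωz)/r = 0.6200/0.04 = 15.5000

(9.5000, -2.0000, -8.0000, 15.5000)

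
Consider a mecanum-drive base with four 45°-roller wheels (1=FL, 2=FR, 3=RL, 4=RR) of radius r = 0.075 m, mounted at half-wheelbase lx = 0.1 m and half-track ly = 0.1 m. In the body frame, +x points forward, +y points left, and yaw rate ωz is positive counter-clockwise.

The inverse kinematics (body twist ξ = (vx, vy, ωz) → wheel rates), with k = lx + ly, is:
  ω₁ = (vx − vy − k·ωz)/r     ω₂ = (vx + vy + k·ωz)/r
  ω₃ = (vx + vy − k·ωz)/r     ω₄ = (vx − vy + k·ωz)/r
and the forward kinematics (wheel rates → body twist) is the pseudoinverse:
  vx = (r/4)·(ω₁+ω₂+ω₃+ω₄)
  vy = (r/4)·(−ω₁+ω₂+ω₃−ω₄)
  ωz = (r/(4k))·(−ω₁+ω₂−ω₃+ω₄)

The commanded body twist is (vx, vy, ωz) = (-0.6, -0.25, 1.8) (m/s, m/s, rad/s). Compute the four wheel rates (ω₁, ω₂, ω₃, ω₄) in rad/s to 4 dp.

k = lx + ly = 0.1 + 0.1 = 0.2000;  k·ωz = 0.2000·1.8 = 0.3600
ω₁ (FL) = (vx − vy − k·ωz)/r = -0.7100/0.075 = -9.4667
ω₂ (FR) = (vx + vy + k·ωz)/r = -0.4900/0.075 = -6.5333
ω₃ (RL) = (vx + vy − k·ωz)/r = -1.2100/0.075 = -16.1333
ω₄ (RR) = (vx − vy + k·ωz)/r = 0.0100/0.075 = 0.1333

(-9.4667, -6.5333, -16.1333, 0.1333)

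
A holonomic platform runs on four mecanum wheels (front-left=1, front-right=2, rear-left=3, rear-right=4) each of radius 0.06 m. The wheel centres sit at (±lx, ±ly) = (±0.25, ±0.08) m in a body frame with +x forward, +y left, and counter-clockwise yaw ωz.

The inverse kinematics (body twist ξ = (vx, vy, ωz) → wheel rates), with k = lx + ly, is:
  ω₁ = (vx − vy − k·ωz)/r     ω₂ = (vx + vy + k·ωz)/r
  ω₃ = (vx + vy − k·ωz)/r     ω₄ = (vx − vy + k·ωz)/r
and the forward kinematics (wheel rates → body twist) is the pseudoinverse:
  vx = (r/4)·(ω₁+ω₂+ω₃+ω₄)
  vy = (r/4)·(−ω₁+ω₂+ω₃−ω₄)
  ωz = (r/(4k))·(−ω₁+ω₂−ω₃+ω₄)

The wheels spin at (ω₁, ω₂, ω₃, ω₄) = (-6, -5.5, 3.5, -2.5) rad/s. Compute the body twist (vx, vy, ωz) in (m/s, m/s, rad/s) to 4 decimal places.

k = lx + ly = 0.25 + 0.08 = 0.3300
ω₁+ω₂+ω₃+ω₄ = -10.5000  →  vx = (0.06/4)·-10.5000 = -0.1575
−ω₁+ω₂+ω₃−ω₄ = 6.5000  →  vy = (0.06/4)·6.5000 = 0.0975
−ω₁+ω₂−ω₃+ω₄ = -5.5000  →  ωz = (0.06/1.3200)·-5.5000 = -0.2500

(-0.1575, 0.0975, -0.2500)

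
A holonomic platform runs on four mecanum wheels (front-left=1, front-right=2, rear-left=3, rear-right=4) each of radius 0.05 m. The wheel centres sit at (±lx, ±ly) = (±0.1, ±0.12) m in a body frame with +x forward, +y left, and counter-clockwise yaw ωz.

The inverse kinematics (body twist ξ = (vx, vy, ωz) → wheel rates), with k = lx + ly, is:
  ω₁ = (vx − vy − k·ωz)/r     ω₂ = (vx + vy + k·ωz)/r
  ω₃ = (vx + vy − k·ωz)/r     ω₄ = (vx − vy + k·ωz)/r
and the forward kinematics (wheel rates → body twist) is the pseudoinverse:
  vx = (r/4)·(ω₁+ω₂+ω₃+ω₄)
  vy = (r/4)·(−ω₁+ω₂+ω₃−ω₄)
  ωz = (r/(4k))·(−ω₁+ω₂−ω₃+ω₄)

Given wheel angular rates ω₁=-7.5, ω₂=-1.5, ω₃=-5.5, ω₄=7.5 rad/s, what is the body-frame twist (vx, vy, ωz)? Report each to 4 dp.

k = lx + ly = 0.1 + 0.12 = 0.2200
ω₁+ω₂+ω₃+ω₄ = -7.0000  →  vx = (0.05/4)·-7.0000 = -0.0875
−ω₁+ω₂+ω₃−ω₄ = -7.0000  →  vy = (0.05/4)·-7.0000 = -0.0875
−ω₁+ω₂−ω₃+ω₄ = 19.0000  →  ωz = (0.05/0.8800)·19.0000 = 1.0795

(-0.0875, -0.0875, 1.0795)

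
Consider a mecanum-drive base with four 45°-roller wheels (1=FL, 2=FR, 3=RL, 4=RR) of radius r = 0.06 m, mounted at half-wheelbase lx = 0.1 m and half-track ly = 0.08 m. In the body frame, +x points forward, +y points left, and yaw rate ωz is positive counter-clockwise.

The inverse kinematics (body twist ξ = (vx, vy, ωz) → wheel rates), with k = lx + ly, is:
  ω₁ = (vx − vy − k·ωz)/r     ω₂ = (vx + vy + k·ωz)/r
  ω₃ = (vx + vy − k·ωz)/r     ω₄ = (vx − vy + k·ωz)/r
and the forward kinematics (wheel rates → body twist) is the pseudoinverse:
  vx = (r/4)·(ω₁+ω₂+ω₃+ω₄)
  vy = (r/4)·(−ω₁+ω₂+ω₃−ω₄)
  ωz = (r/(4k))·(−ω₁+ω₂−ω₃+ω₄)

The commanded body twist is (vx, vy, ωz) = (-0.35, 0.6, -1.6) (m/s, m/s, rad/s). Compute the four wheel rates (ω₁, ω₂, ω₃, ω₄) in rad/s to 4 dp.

(-11.0333, -0.6333, 8.9667, -20.6333)

k = lx + ly = 0.1 + 0.08 = 0.1800;  k·ωz = 0.1800·-1.6 = -0.2880
ω₁ (FL) = (vx − vy − k·ωz)/r = -0.6620/0.06 = -11.0333
ω₂ (FR) = (vx + vy + k·ωz)/r = -0.0380/0.06 = -0.6333
ω₃ (RL) = (vx + vy − k·ωz)/r = 0.5380/0.06 = 8.9667
ω₄ (RR) = (vx − vy + k·ωz)/r = -1.2380/0.06 = -20.6333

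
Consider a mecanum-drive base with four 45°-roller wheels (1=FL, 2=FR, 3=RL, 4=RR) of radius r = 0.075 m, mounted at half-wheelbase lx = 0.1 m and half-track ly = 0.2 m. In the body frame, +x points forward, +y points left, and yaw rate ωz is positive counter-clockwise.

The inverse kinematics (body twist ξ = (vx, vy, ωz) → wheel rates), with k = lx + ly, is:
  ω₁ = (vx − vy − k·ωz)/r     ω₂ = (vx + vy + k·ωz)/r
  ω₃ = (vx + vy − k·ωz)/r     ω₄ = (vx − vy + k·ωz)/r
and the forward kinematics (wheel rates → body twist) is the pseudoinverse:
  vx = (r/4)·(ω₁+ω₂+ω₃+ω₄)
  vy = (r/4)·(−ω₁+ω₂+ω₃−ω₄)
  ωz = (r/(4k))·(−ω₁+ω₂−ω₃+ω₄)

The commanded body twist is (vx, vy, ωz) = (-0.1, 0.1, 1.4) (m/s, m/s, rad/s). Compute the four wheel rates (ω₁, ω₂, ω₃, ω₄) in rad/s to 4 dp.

k = lx + ly = 0.1 + 0.2 = 0.3000;  k·ωz = 0.3000·1.4 = 0.4200
ω₁ (FL) = (vx − vy − k·ωz)/r = -0.6200/0.075 = -8.2667
ω₂ (FR) = (vx + vy + k·ωz)/r = 0.4200/0.075 = 5.6000
ω₃ (RL) = (vx + vy − k·ωz)/r = -0.4200/0.075 = -5.6000
ω₄ (RR) = (vx − vy + k·ωz)/r = 0.2200/0.075 = 2.9333

(-8.2667, 5.6000, -5.6000, 2.9333)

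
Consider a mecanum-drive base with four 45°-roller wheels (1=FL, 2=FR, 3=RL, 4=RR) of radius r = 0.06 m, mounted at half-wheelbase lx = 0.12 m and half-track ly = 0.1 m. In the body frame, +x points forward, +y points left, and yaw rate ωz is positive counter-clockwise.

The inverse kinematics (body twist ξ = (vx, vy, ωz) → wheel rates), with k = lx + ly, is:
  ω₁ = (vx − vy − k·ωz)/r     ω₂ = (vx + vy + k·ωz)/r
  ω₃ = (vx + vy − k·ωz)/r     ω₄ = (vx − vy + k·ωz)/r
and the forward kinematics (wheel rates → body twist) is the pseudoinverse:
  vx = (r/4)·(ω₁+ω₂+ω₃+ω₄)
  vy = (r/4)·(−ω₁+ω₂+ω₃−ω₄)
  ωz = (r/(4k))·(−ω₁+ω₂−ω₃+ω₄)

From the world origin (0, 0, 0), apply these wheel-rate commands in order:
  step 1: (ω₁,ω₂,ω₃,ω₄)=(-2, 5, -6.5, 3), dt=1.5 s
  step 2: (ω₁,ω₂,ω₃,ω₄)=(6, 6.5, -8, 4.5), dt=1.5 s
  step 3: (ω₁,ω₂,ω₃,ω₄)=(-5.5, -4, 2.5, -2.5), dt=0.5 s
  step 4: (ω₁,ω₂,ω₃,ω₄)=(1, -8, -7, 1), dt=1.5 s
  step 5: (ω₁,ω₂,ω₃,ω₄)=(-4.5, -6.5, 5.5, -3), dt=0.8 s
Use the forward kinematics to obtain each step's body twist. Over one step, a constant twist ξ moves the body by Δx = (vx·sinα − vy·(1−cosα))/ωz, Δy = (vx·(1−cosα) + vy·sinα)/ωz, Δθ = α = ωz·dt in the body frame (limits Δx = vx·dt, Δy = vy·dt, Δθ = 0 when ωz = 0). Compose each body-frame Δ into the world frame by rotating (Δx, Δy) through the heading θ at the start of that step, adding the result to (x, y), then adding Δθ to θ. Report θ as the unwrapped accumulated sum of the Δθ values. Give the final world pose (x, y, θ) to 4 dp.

step 1: ξ=(vx,vy,ωz)=(-0.0075, -0.0375, 1.1250), dt=1.5 → body Δ=(0.0306, -0.0405, 1.6875) → world pose (0.0306, -0.0405, 1.6875)
step 2: ξ=(vx,vy,ωz)=(0.1350, -0.1800, 0.8864), dt=1.5 → body Δ=(0.3025, -0.0813, 1.3295) → world pose (0.0761, 0.2693, 3.0170)
step 3: ξ=(vx,vy,ωz)=(-0.1425, 0.0975, -0.2386), dt=0.5 → body Δ=(-0.0682, 0.0529, -0.1193) → world pose (0.1372, 0.2084, 2.8977)
step 4: ξ=(vx,vy,ωz)=(-0.1950, -0.2550, -0.0682), dt=1.5 → body Δ=(-0.3115, -0.3669, -0.1023) → world pose (0.5281, 0.4892, 2.7955)
step 5: ξ=(vx,vy,ωz)=(-0.1275, 0.0975, -0.7159), dt=0.8 → body Δ=(-0.0748, 0.1022, -0.5727) → world pose (0.5637, 0.3677, 2.2227)

(0.5637, 0.3677, 2.2227)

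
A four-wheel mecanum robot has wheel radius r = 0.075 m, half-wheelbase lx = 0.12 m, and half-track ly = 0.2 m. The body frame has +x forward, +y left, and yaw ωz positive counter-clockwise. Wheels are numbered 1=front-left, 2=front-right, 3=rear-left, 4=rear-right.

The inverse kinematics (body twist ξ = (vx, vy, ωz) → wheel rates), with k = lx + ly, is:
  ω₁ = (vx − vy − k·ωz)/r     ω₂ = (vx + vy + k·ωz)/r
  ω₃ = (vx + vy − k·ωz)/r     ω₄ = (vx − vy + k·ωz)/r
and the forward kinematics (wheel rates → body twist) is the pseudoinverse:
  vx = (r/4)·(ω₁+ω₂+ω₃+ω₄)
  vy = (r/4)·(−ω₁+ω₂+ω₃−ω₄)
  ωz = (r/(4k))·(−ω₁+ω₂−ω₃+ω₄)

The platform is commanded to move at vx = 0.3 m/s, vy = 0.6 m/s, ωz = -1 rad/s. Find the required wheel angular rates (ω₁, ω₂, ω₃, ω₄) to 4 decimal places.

k = lx + ly = 0.12 + 0.2 = 0.3200;  k·ωz = 0.3200·-1 = -0.3200
ω₁ (FL) = (vx − vy − k·ωz)/r = 0.0200/0.075 = 0.2667
ω₂ (FR) = (vx + vy + k·ωz)/r = 0.5800/0.075 = 7.7333
ω₃ (RL) = (vx + vy − k·ωz)/r = 1.2200/0.075 = 16.2667
ω₄ (RR) = (vx − vy + k·ωz)/r = -0.6200/0.075 = -8.2667

(0.2667, 7.7333, 16.2667, -8.2667)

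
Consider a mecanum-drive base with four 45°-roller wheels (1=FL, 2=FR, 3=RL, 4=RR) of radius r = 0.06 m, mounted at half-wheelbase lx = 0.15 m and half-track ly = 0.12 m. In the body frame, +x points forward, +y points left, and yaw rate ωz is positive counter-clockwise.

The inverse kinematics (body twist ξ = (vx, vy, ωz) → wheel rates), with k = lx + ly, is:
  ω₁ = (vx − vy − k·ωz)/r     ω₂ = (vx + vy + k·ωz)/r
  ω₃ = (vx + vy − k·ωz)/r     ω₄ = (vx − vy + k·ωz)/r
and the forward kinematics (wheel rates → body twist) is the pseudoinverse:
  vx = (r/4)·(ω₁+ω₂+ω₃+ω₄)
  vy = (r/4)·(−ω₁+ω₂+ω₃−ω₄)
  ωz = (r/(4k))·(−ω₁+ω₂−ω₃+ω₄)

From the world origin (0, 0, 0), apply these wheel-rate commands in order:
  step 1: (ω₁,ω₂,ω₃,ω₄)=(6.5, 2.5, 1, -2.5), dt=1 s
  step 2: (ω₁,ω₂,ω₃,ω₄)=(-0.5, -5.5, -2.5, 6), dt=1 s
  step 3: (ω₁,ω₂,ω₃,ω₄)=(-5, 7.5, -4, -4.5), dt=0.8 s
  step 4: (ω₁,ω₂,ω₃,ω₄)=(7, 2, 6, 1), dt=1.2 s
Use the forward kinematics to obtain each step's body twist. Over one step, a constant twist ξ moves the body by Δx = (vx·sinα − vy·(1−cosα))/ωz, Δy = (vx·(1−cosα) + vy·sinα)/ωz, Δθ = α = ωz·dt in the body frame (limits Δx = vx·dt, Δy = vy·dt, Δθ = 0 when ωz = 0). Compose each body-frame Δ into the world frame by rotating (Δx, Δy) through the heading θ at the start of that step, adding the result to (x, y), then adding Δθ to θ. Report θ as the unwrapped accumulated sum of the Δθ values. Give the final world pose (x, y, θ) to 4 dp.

(0.2134, -0.0660, -0.3556)

step 1: ξ=(vx,vy,ωz)=(0.1125, -0.0075, -0.4167), dt=1.0 → body Δ=(0.1077, -0.0304, -0.4167) → world pose (0.1077, -0.0304, -0.4167)
step 2: ξ=(vx,vy,ωz)=(-0.0375, -0.2025, 0.1944), dt=1.0 → body Δ=(-0.0176, -0.2049, 0.1944) → world pose (0.0087, -0.2106, -0.2222)
step 3: ξ=(vx,vy,ωz)=(-0.0900, 0.1950, 0.6667), dt=0.8 → body Δ=(-0.1093, 0.1300, 0.5333) → world pose (-0.0692, -0.0597, 0.3111)
step 4: ξ=(vx,vy,ωz)=(0.2400, 0.0000, -0.5556), dt=1.2 → body Δ=(0.2671, -0.0925, -0.6667) → world pose (0.2134, -0.0660, -0.3556)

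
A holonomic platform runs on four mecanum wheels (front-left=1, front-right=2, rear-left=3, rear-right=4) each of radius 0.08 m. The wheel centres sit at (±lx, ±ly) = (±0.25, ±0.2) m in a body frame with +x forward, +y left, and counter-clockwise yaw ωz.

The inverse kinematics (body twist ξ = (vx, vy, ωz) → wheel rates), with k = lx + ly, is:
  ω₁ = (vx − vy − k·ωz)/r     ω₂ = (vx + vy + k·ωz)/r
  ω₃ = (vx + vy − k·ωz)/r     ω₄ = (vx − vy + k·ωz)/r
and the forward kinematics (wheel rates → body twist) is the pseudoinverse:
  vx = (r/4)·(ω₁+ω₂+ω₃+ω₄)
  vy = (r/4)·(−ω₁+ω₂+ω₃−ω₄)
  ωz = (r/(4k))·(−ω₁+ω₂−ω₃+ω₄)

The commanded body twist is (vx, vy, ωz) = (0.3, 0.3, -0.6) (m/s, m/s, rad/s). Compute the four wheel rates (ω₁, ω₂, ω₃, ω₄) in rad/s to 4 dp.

(3.3750, 4.1250, 10.8750, -3.3750)

k = lx + ly = 0.25 + 0.2 = 0.4500;  k·ωz = 0.4500·-0.6 = -0.2700
ω₁ (FL) = (vx − vy − k·ωz)/r = 0.2700/0.08 = 3.3750
ω₂ (FR) = (vx + vy + k·ωz)/r = 0.3300/0.08 = 4.1250
ω₃ (RL) = (vx + vy − k·ωz)/r = 0.8700/0.08 = 10.8750
ω₄ (RR) = (vx − vy + k·ωz)/r = -0.2700/0.08 = -3.3750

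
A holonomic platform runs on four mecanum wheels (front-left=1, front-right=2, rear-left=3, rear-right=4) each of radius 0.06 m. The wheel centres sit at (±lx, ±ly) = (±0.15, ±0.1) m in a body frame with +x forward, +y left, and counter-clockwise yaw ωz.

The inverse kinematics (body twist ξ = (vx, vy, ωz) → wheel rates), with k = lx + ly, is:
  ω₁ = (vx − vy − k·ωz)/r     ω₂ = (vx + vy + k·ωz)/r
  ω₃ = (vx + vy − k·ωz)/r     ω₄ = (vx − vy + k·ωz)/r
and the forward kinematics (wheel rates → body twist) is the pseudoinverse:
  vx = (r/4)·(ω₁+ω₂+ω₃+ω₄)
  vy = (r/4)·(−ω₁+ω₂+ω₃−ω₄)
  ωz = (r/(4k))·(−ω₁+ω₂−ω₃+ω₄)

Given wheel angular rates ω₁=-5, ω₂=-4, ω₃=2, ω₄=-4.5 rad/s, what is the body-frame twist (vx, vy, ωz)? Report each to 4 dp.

k = lx + ly = 0.15 + 0.1 = 0.2500
ω₁+ω₂+ω₃+ω₄ = -11.5000  →  vx = (0.06/4)·-11.5000 = -0.1725
−ω₁+ω₂+ω₃−ω₄ = 7.5000  →  vy = (0.06/4)·7.5000 = 0.1125
−ω₁+ω₂−ω₃+ω₄ = -5.5000  →  ωz = (0.06/1.0000)·-5.5000 = -0.3300

(-0.1725, 0.1125, -0.3300)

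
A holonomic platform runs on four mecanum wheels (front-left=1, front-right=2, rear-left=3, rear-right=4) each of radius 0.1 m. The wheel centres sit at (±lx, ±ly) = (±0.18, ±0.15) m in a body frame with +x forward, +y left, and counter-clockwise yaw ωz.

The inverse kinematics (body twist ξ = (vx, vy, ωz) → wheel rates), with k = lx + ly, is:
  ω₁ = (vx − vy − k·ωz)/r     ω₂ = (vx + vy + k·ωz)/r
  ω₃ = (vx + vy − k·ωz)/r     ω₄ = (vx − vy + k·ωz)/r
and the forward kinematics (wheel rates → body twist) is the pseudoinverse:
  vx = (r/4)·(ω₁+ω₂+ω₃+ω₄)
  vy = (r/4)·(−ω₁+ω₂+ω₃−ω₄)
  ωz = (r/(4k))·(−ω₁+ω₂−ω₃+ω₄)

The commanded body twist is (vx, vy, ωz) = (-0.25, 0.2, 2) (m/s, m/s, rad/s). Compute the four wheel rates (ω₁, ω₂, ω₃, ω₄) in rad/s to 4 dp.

k = lx + ly = 0.18 + 0.15 = 0.3300;  k·ωz = 0.3300·2 = 0.6600
ω₁ (FL) = (vx − vy − k·ωz)/r = -1.1100/0.1 = -11.1000
ω₂ (FR) = (vx + vy + k·ωz)/r = 0.6100/0.1 = 6.1000
ω₃ (RL) = (vx + vy − k·ωz)/r = -0.7100/0.1 = -7.1000
ω₄ (RR) = (vx − vy + k·ωz)/r = 0.2100/0.1 = 2.1000

(-11.1000, 6.1000, -7.1000, 2.1000)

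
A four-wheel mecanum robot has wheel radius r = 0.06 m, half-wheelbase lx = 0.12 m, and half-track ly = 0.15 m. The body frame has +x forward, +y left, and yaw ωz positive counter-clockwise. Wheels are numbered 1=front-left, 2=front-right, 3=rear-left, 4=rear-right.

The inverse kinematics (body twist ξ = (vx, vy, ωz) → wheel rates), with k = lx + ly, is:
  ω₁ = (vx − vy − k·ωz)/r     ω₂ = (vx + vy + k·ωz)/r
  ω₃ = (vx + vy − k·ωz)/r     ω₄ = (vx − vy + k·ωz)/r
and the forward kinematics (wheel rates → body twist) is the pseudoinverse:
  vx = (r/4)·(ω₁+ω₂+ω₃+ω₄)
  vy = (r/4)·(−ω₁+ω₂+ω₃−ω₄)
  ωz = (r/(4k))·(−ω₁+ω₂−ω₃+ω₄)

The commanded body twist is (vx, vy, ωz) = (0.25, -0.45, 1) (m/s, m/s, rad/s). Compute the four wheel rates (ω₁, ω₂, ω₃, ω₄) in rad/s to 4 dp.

k = lx + ly = 0.12 + 0.15 = 0.2700;  k·ωz = 0.2700·1 = 0.2700
ω₁ (FL) = (vx − vy − k·ωz)/r = 0.4300/0.06 = 7.1667
ω₂ (FR) = (vx + vy + k·ωz)/r = 0.0700/0.06 = 1.1667
ω₃ (RL) = (vx + vy − k·ωz)/r = -0.4700/0.06 = -7.8333
ω₄ (RR) = (vx − vy + k·ωz)/r = 0.9700/0.06 = 16.1667

(7.1667, 1.1667, -7.8333, 16.1667)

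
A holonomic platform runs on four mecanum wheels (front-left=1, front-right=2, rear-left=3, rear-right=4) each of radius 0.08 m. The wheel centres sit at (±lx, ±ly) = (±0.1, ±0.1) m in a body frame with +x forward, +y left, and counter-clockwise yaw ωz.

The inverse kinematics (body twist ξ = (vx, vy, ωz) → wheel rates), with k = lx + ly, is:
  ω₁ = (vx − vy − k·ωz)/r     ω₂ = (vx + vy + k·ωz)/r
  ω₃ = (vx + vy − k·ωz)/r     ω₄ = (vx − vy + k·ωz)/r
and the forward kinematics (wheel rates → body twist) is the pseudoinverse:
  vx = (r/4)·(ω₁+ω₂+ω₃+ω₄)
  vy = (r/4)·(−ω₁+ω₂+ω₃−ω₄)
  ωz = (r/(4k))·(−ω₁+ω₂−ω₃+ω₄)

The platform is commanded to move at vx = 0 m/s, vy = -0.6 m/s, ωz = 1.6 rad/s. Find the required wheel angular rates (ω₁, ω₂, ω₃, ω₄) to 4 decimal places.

(3.5000, -3.5000, -11.5000, 11.5000)

k = lx + ly = 0.1 + 0.1 = 0.2000;  k·ωz = 0.2000·1.6 = 0.3200
ω₁ (FL) = (vx − vy − k·ωz)/r = 0.2800/0.08 = 3.5000
ω₂ (FR) = (vx + vy + k·ωz)/r = -0.2800/0.08 = -3.5000
ω₃ (RL) = (vx + vy − k·ωz)/r = -0.9200/0.08 = -11.5000
ω₄ (RR) = (vx − vy + k·ωz)/r = 0.9200/0.08 = 11.5000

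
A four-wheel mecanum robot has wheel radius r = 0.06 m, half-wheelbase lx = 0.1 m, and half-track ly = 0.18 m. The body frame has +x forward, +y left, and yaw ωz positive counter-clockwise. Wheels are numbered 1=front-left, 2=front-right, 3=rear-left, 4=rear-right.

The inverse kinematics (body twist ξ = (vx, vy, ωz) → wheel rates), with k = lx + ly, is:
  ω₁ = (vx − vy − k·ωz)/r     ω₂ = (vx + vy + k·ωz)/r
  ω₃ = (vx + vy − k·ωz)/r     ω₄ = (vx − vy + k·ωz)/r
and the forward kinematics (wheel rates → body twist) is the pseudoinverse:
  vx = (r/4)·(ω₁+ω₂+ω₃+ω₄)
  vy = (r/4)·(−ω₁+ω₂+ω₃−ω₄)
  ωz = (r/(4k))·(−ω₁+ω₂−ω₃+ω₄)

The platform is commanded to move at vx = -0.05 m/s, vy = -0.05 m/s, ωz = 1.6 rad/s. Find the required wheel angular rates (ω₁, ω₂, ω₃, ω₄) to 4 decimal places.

k = lx + ly = 0.1 + 0.18 = 0.2800;  k·ωz = 0.2800·1.6 = 0.4480
ω₁ (FL) = (vx − vy − k·ωz)/r = -0.4480/0.06 = -7.4667
ω₂ (FR) = (vx + vy + k·ωz)/r = 0.3480/0.06 = 5.8000
ω₃ (RL) = (vx + vy − k·ωz)/r = -0.5480/0.06 = -9.1333
ω₄ (RR) = (vx − vy + k·ωz)/r = 0.4480/0.06 = 7.4667

(-7.4667, 5.8000, -9.1333, 7.4667)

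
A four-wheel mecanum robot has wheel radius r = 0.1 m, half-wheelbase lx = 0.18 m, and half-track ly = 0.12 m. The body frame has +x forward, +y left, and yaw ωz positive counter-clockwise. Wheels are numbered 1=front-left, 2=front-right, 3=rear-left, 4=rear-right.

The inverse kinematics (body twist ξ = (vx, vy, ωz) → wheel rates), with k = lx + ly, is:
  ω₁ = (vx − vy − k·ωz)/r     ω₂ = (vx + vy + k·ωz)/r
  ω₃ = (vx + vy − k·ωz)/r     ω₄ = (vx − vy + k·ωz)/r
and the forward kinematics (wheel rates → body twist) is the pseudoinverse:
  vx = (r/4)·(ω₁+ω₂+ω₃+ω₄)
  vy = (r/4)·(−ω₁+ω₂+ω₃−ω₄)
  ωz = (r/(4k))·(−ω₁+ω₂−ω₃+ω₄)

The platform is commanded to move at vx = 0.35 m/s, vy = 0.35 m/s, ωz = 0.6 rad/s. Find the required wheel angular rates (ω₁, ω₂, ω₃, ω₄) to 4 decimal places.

(-1.8000, 8.8000, 5.2000, 1.8000)

k = lx + ly = 0.18 + 0.12 = 0.3000;  k·ωz = 0.3000·0.6 = 0.1800
ω₁ (FL) = (vx − vy − k·ωz)/r = -0.1800/0.1 = -1.8000
ω₂ (FR) = (vx + vy + k·ωz)/r = 0.8800/0.1 = 8.8000
ω₃ (RL) = (vx + vy − k·ωz)/r = 0.5200/0.1 = 5.2000
ω₄ (RR) = (vx − vy + k·ωz)/r = 0.1800/0.1 = 1.8000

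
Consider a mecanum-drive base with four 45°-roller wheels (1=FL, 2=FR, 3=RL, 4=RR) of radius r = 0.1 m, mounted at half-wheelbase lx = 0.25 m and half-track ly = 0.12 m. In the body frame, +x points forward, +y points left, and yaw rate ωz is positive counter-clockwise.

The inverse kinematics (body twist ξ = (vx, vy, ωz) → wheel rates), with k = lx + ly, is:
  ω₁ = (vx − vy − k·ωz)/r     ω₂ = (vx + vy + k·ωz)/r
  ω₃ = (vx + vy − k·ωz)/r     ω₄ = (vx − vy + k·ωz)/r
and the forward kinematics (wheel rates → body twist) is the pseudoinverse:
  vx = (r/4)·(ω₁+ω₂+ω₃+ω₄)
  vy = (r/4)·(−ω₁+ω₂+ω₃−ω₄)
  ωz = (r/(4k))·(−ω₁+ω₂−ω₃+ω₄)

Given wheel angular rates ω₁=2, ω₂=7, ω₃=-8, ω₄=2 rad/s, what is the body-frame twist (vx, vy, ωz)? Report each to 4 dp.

(0.0750, -0.1250, 1.0135)

k = lx + ly = 0.25 + 0.12 = 0.3700
ω₁+ω₂+ω₃+ω₄ = 3.0000  →  vx = (0.1/4)·3.0000 = 0.0750
−ω₁+ω₂+ω₃−ω₄ = -5.0000  →  vy = (0.1/4)·-5.0000 = -0.1250
−ω₁+ω₂−ω₃+ω₄ = 15.0000  →  ωz = (0.1/1.4800)·15.0000 = 1.0135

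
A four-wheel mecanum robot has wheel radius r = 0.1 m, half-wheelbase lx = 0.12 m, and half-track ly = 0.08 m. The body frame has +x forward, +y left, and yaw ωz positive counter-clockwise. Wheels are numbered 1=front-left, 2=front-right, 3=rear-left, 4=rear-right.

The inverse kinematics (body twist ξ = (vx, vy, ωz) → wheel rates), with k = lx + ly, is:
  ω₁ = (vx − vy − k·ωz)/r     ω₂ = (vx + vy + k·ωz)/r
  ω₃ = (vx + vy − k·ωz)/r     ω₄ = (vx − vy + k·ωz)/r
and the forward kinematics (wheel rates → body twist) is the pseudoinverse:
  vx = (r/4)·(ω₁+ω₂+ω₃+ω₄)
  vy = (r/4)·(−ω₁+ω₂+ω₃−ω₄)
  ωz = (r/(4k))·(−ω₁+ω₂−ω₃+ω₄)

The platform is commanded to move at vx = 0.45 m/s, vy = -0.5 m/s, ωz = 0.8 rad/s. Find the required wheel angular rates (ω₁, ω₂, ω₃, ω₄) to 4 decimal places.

k = lx + ly = 0.12 + 0.08 = 0.2000;  k·ωz = 0.2000·0.8 = 0.1600
ω₁ (FL) = (vx − vy − k·ωz)/r = 0.7900/0.1 = 7.9000
ω₂ (FR) = (vx + vy + k·ωz)/r = 0.1100/0.1 = 1.1000
ω₃ (RL) = (vx + vy − k·ωz)/r = -0.2100/0.1 = -2.1000
ω₄ (RR) = (vx − vy + k·ωz)/r = 1.1100/0.1 = 11.1000

(7.9000, 1.1000, -2.1000, 11.1000)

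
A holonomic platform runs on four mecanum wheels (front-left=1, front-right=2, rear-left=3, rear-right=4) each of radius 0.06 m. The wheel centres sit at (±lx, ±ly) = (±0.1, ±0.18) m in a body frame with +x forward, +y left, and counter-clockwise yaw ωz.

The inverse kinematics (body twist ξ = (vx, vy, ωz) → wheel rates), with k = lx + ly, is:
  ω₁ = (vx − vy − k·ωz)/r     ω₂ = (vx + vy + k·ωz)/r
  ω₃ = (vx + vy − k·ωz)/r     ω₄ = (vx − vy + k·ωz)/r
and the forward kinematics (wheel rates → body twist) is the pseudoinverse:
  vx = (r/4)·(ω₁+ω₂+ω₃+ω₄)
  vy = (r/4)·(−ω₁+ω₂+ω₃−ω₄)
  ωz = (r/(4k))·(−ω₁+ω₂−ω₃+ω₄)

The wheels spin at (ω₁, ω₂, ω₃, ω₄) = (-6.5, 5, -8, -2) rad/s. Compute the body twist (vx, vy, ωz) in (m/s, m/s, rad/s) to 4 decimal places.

k = lx + ly = 0.1 + 0.18 = 0.2800
ω₁+ω₂+ω₃+ω₄ = -11.5000  →  vx = (0.06/4)·-11.5000 = -0.1725
−ω₁+ω₂+ω₃−ω₄ = 5.5000  →  vy = (0.06/4)·5.5000 = 0.0825
−ω₁+ω₂−ω₃+ω₄ = 17.5000  →  ωz = (0.06/1.1200)·17.5000 = 0.9375

(-0.1725, 0.0825, 0.9375)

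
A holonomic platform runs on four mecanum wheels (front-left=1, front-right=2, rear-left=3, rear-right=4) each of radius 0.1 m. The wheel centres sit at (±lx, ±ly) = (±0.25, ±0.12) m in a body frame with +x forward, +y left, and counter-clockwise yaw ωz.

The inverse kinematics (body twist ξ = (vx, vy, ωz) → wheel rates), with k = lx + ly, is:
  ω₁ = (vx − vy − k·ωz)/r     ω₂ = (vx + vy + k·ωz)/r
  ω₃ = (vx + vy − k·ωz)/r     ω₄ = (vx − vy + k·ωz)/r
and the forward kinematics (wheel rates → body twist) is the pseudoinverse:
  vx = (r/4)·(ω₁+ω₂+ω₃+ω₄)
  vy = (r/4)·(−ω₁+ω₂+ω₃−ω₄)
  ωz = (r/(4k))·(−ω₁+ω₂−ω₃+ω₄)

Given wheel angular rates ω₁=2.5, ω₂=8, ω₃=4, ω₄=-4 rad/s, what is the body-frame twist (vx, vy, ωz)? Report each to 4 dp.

(0.2625, 0.3375, -0.1689)

k = lx + ly = 0.25 + 0.12 = 0.3700
ω₁+ω₂+ω₃+ω₄ = 10.5000  →  vx = (0.1/4)·10.5000 = 0.2625
−ω₁+ω₂+ω₃−ω₄ = 13.5000  →  vy = (0.1/4)·13.5000 = 0.3375
−ω₁+ω₂−ω₃+ω₄ = -2.5000  →  ωz = (0.1/1.4800)·-2.5000 = -0.1689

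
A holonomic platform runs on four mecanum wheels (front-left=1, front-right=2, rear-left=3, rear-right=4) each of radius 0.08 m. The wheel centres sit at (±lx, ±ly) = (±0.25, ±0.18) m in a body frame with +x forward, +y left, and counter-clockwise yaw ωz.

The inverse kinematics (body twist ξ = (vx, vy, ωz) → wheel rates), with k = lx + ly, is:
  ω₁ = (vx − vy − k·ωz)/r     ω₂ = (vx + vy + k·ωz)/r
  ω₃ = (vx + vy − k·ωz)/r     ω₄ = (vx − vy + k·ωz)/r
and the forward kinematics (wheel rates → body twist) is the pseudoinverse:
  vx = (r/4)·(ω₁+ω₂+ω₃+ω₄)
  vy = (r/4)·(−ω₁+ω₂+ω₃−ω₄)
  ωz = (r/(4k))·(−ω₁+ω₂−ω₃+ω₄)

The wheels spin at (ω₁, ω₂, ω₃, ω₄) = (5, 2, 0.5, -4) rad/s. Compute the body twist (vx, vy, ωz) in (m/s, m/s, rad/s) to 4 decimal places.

(0.0700, 0.0300, -0.3488)

k = lx + ly = 0.25 + 0.18 = 0.4300
ω₁+ω₂+ω₃+ω₄ = 3.5000  →  vx = (0.08/4)·3.5000 = 0.0700
−ω₁+ω₂+ω₃−ω₄ = 1.5000  →  vy = (0.08/4)·1.5000 = 0.0300
−ω₁+ω₂−ω₃+ω₄ = -7.5000  →  ωz = (0.08/1.7200)·-7.5000 = -0.3488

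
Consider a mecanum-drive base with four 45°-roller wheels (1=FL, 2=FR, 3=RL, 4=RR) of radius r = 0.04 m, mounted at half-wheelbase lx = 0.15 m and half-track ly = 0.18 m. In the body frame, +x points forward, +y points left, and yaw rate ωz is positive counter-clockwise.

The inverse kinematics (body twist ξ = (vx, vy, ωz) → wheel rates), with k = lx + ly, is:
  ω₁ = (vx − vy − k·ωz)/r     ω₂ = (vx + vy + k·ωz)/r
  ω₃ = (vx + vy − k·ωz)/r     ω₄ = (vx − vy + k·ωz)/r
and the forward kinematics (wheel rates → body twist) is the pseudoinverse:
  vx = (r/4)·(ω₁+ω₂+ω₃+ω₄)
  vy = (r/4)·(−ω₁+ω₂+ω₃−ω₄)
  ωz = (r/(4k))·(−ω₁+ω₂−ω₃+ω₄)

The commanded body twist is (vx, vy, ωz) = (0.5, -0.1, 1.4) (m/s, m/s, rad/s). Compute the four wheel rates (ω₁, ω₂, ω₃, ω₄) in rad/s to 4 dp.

(3.4500, 21.5500, -1.5500, 26.5500)

k = lx + ly = 0.15 + 0.18 = 0.3300;  k·ωz = 0.3300·1.4 = 0.4620
ω₁ (FL) = (vx − vy − k·ωz)/r = 0.1380/0.04 = 3.4500
ω₂ (FR) = (vx + vy + k·ωz)/r = 0.8620/0.04 = 21.5500
ω₃ (RL) = (vx + vy − k·ωz)/r = -0.0620/0.04 = -1.5500
ω₄ (RR) = (vx − vy + k·ωz)/r = 1.0620/0.04 = 26.5500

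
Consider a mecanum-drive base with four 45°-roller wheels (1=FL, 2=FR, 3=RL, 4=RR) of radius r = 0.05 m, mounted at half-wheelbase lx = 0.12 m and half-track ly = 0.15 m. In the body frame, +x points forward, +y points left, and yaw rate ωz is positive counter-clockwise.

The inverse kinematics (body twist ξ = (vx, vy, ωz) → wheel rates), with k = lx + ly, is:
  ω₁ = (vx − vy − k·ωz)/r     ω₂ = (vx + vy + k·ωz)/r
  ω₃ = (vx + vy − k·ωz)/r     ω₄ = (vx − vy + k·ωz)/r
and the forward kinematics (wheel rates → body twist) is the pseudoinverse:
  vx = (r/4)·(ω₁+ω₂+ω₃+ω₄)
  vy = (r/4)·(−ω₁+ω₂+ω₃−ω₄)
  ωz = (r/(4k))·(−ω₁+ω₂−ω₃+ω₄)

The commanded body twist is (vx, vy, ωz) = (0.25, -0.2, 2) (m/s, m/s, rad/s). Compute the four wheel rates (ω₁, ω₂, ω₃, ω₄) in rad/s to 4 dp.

(-1.8000, 11.8000, -9.8000, 19.8000)

k = lx + ly = 0.12 + 0.15 = 0.2700;  k·ωz = 0.2700·2 = 0.5400
ω₁ (FL) = (vx − vy − k·ωz)/r = -0.0900/0.05 = -1.8000
ω₂ (FR) = (vx + vy + k·ωz)/r = 0.5900/0.05 = 11.8000
ω₃ (RL) = (vx + vy − k·ωz)/r = -0.4900/0.05 = -9.8000
ω₄ (RR) = (vx − vy + k·ωz)/r = 0.9900/0.05 = 19.8000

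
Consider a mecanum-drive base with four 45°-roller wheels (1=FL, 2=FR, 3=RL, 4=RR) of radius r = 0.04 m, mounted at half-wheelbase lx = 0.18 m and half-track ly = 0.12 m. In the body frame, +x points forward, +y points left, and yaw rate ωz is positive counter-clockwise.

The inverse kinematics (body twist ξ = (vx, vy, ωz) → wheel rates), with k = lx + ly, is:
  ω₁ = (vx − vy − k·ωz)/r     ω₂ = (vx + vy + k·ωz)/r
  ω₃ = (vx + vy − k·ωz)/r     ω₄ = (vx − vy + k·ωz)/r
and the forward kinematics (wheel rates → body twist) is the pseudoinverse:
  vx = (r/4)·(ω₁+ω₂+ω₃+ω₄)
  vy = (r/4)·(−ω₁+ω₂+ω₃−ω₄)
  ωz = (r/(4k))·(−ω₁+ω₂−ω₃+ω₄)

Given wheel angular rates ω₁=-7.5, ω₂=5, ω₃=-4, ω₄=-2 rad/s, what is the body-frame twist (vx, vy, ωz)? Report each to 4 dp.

(-0.0850, 0.1050, 0.4833)

k = lx + ly = 0.18 + 0.12 = 0.3000
ω₁+ω₂+ω₃+ω₄ = -8.5000  →  vx = (0.04/4)·-8.5000 = -0.0850
−ω₁+ω₂+ω₃−ω₄ = 10.5000  →  vy = (0.04/4)·10.5000 = 0.1050
−ω₁+ω₂−ω₃+ω₄ = 14.5000  →  ωz = (0.04/1.2000)·14.5000 = 0.4833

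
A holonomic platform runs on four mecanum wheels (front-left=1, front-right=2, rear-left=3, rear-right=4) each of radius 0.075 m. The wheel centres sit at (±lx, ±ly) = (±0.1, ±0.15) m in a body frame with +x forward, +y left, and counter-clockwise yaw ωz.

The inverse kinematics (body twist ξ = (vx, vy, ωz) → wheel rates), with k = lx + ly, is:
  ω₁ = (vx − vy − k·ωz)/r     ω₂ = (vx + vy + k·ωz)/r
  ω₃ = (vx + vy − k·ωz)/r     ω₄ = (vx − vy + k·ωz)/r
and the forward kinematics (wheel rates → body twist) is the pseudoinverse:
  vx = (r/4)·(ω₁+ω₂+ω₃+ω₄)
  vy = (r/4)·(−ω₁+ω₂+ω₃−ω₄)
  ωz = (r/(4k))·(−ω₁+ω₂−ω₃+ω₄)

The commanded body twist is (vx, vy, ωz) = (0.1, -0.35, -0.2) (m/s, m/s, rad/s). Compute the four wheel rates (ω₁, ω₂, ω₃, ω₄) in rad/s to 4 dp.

(6.6667, -4.0000, -2.6667, 5.3333)

k = lx + ly = 0.1 + 0.15 = 0.2500;  k·ωz = 0.2500·-0.2 = -0.0500
ω₁ (FL) = (vx − vy − k·ωz)/r = 0.5000/0.075 = 6.6667
ω₂ (FR) = (vx + vy + k·ωz)/r = -0.3000/0.075 = -4.0000
ω₃ (RL) = (vx + vy − k·ωz)/r = -0.2000/0.075 = -2.6667
ω₄ (RR) = (vx − vy + k·ωz)/r = 0.4000/0.075 = 5.3333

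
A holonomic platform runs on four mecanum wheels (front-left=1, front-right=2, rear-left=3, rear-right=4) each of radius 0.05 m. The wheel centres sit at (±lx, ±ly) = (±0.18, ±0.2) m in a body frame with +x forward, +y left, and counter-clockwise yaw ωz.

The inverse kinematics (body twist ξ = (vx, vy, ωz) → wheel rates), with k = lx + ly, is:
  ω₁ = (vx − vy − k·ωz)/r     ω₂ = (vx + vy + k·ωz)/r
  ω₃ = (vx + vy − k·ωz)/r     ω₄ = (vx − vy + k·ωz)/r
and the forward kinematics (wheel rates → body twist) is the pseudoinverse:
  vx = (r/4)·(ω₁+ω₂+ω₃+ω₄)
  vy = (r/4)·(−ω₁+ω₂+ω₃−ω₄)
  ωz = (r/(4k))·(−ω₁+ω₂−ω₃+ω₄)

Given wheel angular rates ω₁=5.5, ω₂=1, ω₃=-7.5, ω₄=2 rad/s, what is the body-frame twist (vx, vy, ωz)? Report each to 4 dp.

(0.0125, -0.1750, 0.1645)

k = lx + ly = 0.18 + 0.2 = 0.3800
ω₁+ω₂+ω₃+ω₄ = 1.0000  →  vx = (0.05/4)·1.0000 = 0.0125
−ω₁+ω₂+ω₃−ω₄ = -14.0000  →  vy = (0.05/4)·-14.0000 = -0.1750
−ω₁+ω₂−ω₃+ω₄ = 5.0000  →  ωz = (0.05/1.5200)·5.0000 = 0.1645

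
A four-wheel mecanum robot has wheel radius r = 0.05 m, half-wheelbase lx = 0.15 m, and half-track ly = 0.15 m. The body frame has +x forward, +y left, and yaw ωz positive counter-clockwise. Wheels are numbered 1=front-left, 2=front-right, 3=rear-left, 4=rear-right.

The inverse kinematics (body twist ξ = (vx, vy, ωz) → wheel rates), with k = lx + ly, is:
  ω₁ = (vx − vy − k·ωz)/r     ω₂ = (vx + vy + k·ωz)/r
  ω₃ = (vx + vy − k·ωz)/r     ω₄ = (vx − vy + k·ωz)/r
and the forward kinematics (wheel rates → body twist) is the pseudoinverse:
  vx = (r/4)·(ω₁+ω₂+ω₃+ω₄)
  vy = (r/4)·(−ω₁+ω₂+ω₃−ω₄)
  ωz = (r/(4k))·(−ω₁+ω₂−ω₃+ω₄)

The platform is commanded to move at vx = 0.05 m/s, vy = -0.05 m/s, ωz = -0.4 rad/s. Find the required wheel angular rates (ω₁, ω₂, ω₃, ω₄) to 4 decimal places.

k = lx + ly = 0.15 + 0.15 = 0.3000;  k·ωz = 0.3000·-0.4 = -0.1200
ω₁ (FL) = (vx − vy − k·ωz)/r = 0.2200/0.05 = 4.4000
ω₂ (FR) = (vx + vy + k·ωz)/r = -0.1200/0.05 = -2.4000
ω₃ (RL) = (vx + vy − k·ωz)/r = 0.1200/0.05 = 2.4000
ω₄ (RR) = (vx − vy + k·ωz)/r = -0.0200/0.05 = -0.4000

(4.4000, -2.4000, 2.4000, -0.4000)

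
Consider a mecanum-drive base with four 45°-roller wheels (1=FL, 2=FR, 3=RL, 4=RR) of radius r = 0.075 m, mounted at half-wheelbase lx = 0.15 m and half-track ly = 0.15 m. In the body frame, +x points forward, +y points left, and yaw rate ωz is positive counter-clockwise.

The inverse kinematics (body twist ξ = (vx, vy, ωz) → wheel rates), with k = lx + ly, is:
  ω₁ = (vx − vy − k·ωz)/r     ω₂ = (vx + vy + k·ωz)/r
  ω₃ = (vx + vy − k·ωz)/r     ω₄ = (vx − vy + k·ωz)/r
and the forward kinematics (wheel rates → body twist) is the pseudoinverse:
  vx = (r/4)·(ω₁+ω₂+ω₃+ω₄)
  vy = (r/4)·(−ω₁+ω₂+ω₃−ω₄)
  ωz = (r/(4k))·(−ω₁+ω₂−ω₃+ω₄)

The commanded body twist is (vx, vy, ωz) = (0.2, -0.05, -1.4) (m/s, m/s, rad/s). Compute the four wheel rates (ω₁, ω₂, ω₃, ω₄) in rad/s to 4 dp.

(8.9333, -3.6000, 7.6000, -2.2667)

k = lx + ly = 0.15 + 0.15 = 0.3000;  k·ωz = 0.3000·-1.4 = -0.4200
ω₁ (FL) = (vx − vy − k·ωz)/r = 0.6700/0.075 = 8.9333
ω₂ (FR) = (vx + vy + k·ωz)/r = -0.2700/0.075 = -3.6000
ω₃ (RL) = (vx + vy − k·ωz)/r = 0.5700/0.075 = 7.6000
ω₄ (RR) = (vx − vy + k·ωz)/r = -0.1700/0.075 = -2.2667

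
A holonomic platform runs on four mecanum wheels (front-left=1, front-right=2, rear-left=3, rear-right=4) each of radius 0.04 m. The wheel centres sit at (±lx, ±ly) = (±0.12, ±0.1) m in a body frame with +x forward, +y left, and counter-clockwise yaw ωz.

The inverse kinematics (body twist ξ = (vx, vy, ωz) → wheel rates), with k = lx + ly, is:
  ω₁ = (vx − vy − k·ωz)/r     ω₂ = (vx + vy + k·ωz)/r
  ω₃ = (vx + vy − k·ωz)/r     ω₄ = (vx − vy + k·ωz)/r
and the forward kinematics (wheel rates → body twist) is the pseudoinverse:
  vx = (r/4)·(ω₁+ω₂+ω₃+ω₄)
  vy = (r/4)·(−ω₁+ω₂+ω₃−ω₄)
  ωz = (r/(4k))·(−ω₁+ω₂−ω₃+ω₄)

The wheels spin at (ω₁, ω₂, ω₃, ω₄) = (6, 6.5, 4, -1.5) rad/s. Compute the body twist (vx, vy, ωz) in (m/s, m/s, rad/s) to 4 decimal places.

(0.1500, 0.0600, -0.2273)

k = lx + ly = 0.12 + 0.1 = 0.2200
ω₁+ω₂+ω₃+ω₄ = 15.0000  →  vx = (0.04/4)·15.0000 = 0.1500
−ω₁+ω₂+ω₃−ω₄ = 6.0000  →  vy = (0.04/4)·6.0000 = 0.0600
−ω₁+ω₂−ω₃+ω₄ = -5.0000  →  ωz = (0.04/0.8800)·-5.0000 = -0.2273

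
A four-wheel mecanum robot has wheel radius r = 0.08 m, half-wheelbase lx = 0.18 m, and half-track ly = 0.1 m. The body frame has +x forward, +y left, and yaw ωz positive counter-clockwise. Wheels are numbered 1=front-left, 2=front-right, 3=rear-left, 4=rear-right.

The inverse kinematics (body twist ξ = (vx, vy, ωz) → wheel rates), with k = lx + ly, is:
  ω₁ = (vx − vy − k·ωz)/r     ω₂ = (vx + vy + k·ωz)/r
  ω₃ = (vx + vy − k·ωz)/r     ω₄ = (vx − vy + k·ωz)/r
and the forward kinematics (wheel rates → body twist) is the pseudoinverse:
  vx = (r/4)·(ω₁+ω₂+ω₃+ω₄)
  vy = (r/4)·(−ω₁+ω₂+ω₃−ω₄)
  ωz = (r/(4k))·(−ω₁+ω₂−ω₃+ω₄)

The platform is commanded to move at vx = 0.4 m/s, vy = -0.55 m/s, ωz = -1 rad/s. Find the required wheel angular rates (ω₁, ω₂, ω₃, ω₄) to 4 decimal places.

(15.3750, -5.3750, 1.6250, 8.3750)

k = lx + ly = 0.18 + 0.1 = 0.2800;  k·ωz = 0.2800·-1 = -0.2800
ω₁ (FL) = (vx − vy − k·ωz)/r = 1.2300/0.08 = 15.3750
ω₂ (FR) = (vx + vy + k·ωz)/r = -0.4300/0.08 = -5.3750
ω₃ (RL) = (vx + vy − k·ωz)/r = 0.1300/0.08 = 1.6250
ω₄ (RR) = (vx − vy + k·ωz)/r = 0.6700/0.08 = 8.3750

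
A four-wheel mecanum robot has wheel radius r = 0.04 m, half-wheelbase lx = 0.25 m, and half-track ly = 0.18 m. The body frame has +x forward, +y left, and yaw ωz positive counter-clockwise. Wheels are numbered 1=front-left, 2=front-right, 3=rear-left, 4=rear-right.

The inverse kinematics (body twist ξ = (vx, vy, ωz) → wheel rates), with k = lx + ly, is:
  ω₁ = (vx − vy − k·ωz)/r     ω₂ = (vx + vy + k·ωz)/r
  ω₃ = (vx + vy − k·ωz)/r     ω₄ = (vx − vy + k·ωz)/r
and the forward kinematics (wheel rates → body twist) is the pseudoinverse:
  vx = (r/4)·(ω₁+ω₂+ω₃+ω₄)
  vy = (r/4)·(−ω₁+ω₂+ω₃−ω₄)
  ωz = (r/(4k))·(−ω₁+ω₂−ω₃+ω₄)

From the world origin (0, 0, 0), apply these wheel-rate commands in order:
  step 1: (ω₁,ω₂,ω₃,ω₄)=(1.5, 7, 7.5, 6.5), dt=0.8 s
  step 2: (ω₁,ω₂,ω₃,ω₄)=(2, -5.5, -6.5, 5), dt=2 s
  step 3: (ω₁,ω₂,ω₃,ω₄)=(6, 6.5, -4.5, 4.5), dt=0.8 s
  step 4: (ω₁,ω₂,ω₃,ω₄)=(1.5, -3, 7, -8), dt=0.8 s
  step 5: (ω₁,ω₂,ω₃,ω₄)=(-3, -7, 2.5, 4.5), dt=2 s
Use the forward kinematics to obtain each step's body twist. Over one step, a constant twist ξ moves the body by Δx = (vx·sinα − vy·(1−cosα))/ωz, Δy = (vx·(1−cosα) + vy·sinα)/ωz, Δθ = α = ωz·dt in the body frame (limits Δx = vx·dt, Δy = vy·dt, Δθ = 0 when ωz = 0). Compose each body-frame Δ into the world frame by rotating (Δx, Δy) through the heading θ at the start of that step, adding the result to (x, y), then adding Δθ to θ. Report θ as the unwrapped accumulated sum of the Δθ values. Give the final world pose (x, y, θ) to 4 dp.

(0.1668, -0.4069, -0.0093)

step 1: ξ=(vx,vy,ωz)=(0.2250, 0.0650, 0.1047), dt=0.8 → body Δ=(0.1776, 0.0595, 0.0837) → world pose (0.1776, 0.0595, 0.0837)
step 2: ξ=(vx,vy,ωz)=(-0.0500, -0.1900, 0.0930), dt=2.0 → body Δ=(-0.0642, -0.3871, 0.1860) → world pose (0.1460, -0.3316, 0.2698)
step 3: ξ=(vx,vy,ωz)=(0.1250, -0.0850, 0.2209), dt=0.8 → body Δ=(0.1055, -0.0588, 0.1767) → world pose (0.2634, -0.3602, 0.4465)
step 4: ξ=(vx,vy,ωz)=(-0.0250, 0.1050, -0.4535), dt=0.8 → body Δ=(-0.0045, 0.0858, -0.3628) → world pose (0.2223, -0.2848, 0.0837)
step 5: ξ=(vx,vy,ωz)=(-0.0300, -0.0600, -0.0465), dt=2.0 → body Δ=(-0.0655, -0.1170, -0.0930) → world pose (0.1668, -0.4069, -0.0093)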